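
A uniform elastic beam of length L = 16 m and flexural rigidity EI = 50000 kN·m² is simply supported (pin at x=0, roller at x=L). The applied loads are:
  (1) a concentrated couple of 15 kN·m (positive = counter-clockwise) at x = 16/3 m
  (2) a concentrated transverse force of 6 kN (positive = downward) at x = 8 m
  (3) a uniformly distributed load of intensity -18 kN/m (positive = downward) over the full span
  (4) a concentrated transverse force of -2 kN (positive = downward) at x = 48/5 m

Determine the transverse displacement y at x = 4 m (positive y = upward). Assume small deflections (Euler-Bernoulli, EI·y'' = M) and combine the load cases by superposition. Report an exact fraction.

y(4) = 672593/3125000 m

Load 1 — applied couple M₀=15 kN·m at a=16/3 m (b=L-a=32/3):
  y_1 = (M₀x³/(6L)+C₁x)/EI  [x≤a] with C₁=M₀(3b²-L²)/(6L)=40/3 = (15·4³/(6·16)+(40/3)·4)/50000 = 19/15000 m
Load 2 — point force P=6 kN at a=8 m (b=L-a=8):
  y_2 = -Pbx(L²-b²-x²)/(6LEI)  [x≤a] = -6·8·4·(16²-8²-4²)/(6·16·50000) = -22/3125 m
Load 3 — uniform load w=-18 kN/m over full span:
  y_3 = -wx(L³-2Lx²+x³)/(24EI) = -(-18)·4·(16³-2·16·4²+4³)/(24·50000) = 684/3125 m
Load 4 — point force P=-2 kN at a=48/5 m (b=L-a=32/5):
  y_4 = -Pbx(L²-b²-x²)/(6LEI)  [x≤a] = -(-2)·(32/5)·4·(16²-(32/5)²-4²)/(6·16·50000) = 2488/1171875 m
Superposition: y = Σ y_i = 672593/3125000 m ≈ 0.215230 m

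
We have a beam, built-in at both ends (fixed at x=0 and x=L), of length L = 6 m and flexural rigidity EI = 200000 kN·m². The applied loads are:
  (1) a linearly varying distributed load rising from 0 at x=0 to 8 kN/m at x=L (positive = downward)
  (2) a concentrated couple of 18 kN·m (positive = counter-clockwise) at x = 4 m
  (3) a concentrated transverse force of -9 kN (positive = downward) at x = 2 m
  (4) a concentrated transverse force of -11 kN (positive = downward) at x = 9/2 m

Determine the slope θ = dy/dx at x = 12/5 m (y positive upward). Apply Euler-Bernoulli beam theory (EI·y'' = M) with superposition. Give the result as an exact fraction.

Load 1 — triangular load w₀=8 kN/m (0→w₀ over full span):
  θ_1 = -w₀(2x(L-x)(L-2x)(x+2L)+x²(L-x)²)/(120LEI) = -8·(2·(12/5)·(6-(12/5))·(6-2·(12/5))·((12/5)+2·6)+(12/5)²·(6-(12/5))²)/(120·6·200000) = -81/3906250 rad
Load 2 — applied couple M₀=18 kN·m at a=4 m (b=L-a=2):
  θ_2 = (R_Ax²/2 - M_Ax)/EI  [x≤a] with R_A=4, M_A=6 = (4·(12/5)²/2 - 6·(12/5))/200000 = -9/625000 rad
Load 3 — point force P=-9 kN at a=2 m (b=L-a=4):
  θ_3 = Pa²(L-x)(2bL-(3b+a)(L-x))/(2L³EI)  [x>a] = (-9)·2²·(6-(12/5))·(2·4·6-(3·4+2)·(6-(12/5)))/(2·6³·200000) = 9/2500000 rad
Load 4 — point force P=-11 kN at a=9/2 m (b=L-a=3/2):
  θ_4 = -Pb²x(2aL-(3a+b)x)/(2L³EI)  [x≤a] = -(-11)·(3/2)²·(12/5)·(2·(9/2)·6-(3·(9/2)+(3/2))·(12/5))/(2·6³·200000) = 99/8000000 rad
Superposition: θ = Σ θ_i = -19161/1000000000 rad ≈ -0.000019 rad

θ(12/5) = -19161/1000000000 rad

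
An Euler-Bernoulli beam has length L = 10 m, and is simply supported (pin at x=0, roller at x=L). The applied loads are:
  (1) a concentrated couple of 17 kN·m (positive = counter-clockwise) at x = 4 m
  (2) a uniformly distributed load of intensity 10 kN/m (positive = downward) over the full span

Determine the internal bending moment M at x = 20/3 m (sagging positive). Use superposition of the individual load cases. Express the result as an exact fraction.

Load 1 — applied couple M₀=17 kN·m at a=4 m (b=L-a=6):
  M_1 = M₀x/L - M₀  [x>a] = 17·(20/3)/10 - 17 = -17/3 kN·m
Load 2 — uniform load w=10 kN/m over full span:
  M_2 = wx(L-x)/2 = 10·(20/3)·(10-(20/3))/2 = 1000/9 kN·m
Superposition: M = Σ M_i = 949/9 kN·m ≈ 105.444444 kN·m

M(20/3) = 949/9 kN·m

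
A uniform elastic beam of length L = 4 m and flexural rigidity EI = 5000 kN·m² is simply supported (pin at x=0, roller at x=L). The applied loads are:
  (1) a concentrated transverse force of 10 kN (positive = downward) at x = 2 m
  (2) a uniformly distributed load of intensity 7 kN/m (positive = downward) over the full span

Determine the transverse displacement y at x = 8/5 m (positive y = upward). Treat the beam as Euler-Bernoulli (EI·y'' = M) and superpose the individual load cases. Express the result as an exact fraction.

Load 1 — point force P=10 kN at a=2 m (b=L-a=2):
  y_1 = -Pbx(L²-b²-x²)/(6LEI)  [x≤a] = -10·2·(8/5)·(4²-2²-(8/5)²)/(6·4·5000) = -118/46875 m
Load 2 — uniform load w=7 kN/m over full span:
  y_2 = -wx(L³-2Lx²+x³)/(24EI) = -7·(8/5)·(4³-2·4·(8/5)²+(8/5)³)/(24·5000) = -1736/390625 m
Superposition: y = Σ y_i = -8158/1171875 m ≈ -0.006961 m

y(8/5) = -8158/1171875 m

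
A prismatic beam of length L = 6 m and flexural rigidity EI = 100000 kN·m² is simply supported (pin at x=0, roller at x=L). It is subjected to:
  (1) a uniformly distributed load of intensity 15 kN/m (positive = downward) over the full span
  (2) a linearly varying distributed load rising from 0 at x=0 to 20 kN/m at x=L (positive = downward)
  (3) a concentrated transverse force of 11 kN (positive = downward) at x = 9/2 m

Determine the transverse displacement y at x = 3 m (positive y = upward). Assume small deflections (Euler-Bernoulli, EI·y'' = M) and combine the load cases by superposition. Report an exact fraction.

Load 1 — uniform load w=15 kN/m over full span:
  y_1 = -wx(L³-2Lx²+x³)/(24EI) = -15·3·(6³-2·6·3²+3³)/(24·100000) = -81/32000 m
Load 2 — triangular load w₀=20 kN/m (0→w₀ over full span):
  y_2 = -w₀x(7L⁴-10L²x²+3x⁴)/(360LEI) = -20·3·(7·6⁴-10·6²·3²+3·3⁴)/(360·6·100000) = -27/16000 m
Load 3 — point force P=11 kN at a=9/2 m (b=L-a=3/2):
  y_3 = -Pbx(L²-b²-x²)/(6LEI)  [x≤a] = -11·(3/2)·3·(6²-(3/2)²-3²)/(6·6·100000) = -1089/3200000 m
Superposition: y = Σ y_i = -14589/3200000 m ≈ -0.004559 m

y(3) = -14589/3200000 m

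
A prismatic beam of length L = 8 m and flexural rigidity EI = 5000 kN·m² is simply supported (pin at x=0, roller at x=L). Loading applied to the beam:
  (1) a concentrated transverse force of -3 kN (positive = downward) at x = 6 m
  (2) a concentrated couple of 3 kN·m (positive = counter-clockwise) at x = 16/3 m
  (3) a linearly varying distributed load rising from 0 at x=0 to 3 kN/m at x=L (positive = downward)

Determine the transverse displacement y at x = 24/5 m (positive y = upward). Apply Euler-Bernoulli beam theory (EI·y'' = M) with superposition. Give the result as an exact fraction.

Load 1 — point force P=-3 kN at a=6 m (b=L-a=2):
  y_1 = -Pbx(L²-b²-x²)/(6LEI)  [x≤a] = -(-3)·2·(24/5)·(8²-2²-(24/5)²)/(6·8·5000) = 693/156250 m
Load 2 — applied couple M₀=3 kN·m at a=16/3 m (b=L-a=8/3):
  y_2 = (M₀x³/(6L)+C₁x)/EI  [x≤a] with C₁=M₀(3b²-L²)/(6L)=-8/3 = (3·(24/5)³/(6·8)+(-8/3)·(24/5))/5000 = -92/78125 m
Load 3 — triangular load w₀=3 kN/m (0→w₀ over full span):
  y_3 = -w₀x(7L⁴-10L²x²+3x⁴)/(360LEI) = -3·(24/5)·(7·8⁴-10·8²·(24/5)²+3·(24/5)⁴)/(360·8·5000) = -151552/9765625 m
Superposition: y = Σ y_i = -239479/19531250 m ≈ -0.012261 m

y(24/5) = -239479/19531250 m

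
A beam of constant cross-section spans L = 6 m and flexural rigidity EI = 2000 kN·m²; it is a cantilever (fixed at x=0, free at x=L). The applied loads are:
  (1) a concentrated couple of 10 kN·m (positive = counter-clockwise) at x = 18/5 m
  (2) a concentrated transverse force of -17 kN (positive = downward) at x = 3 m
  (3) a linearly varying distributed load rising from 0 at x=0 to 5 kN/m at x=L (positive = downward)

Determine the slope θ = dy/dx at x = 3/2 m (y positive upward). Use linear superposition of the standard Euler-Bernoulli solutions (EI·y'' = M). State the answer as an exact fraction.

Load 1 — applied couple M₀=10 kN·m at a=18/5 m (b=L-a=12/5):
  θ_1 = M₀x/EI  [x≤a] = 10·(3/2)/2000 = 3/400 rad
Load 2 — point force P=-17 kN at a=3 m (b=L-a=3):
  θ_2 = -Px(2a-x)/(2EI)  [x≤a] = -(-17)·(3/2)·(2·3-(3/2))/(2·2000) = 459/16000 rad
Load 3 — triangular load w₀=5 kN/m (0→w₀ over full span):
  θ_3 = (w₀Lx²/4-w₀L²x/3-w₀x⁴/(24L))/EI = (5·6·(3/2)²/4-5·6²·(3/2)/3-5·(3/2)⁴/(24·6))/2000 = -3753/102400 rad
Superposition: θ = Σ θ_i = -237/512000 rad ≈ -0.000463 rad

θ(3/2) = -237/512000 rad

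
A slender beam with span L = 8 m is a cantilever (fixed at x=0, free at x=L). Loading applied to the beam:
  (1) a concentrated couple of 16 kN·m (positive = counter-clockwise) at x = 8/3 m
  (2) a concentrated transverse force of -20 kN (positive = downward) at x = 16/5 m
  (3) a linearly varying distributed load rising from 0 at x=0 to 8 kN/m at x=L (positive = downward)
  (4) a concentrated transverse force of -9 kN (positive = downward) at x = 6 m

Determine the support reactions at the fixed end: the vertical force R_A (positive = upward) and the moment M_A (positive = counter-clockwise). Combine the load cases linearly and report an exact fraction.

R_A = 3 kN, M_A = 110/3 kN·m

Load 1 — applied couple M₀=16 kN·m at a=8/3 m (b=L-a=16/3):
  R_A = 0 kN
  M_A = -M₀ = -16 kN·m
Load 2 — point force P=-20 kN at a=16/5 m (b=L-a=24/5):
  R_A = P = (-20) = -20 kN
  M_A = Pa = (-20)·(16/5) = -64 kN·m
Load 3 — triangular load w₀=8 kN/m (0→w₀ over full span):
  R_A = w₀L/2 = 8·8/2 = 32 kN
  M_A = w₀L²/3 = 8·8²/3 = 512/3 kN·m
Load 4 — point force P=-9 kN at a=6 m (b=L-a=2):
  R_A = P = (-9) = -9 kN
  M_A = Pa = (-9)·6 = -54 kN·m
Superposition: R_A = 3 kN, M_A = 110/3 kN·m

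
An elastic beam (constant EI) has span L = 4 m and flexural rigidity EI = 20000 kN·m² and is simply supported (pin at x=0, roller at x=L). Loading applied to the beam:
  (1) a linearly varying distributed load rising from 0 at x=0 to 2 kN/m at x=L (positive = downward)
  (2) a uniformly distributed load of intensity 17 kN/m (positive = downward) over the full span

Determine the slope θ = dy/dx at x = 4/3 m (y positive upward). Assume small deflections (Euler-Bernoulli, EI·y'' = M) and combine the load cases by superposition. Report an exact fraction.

θ(4/3) = -3523/3037500 rad

Load 1 — triangular load w₀=2 kN/m (0→w₀ over full span):
  θ_1 = -w₀(7L⁴-30L²x²+15x⁴)/(360LEI) = -2·(7·4⁴-30·4²·(4/3)²+15·(4/3)⁴)/(360·4·20000) = -52/759375 rad
Load 2 — uniform load w=17 kN/m over full span:
  θ_2 = -w(L³-6Lx²+4x³)/(24EI) = -17·(4³-6·4·(4/3)²+4·(4/3)³)/(24·20000) = -221/202500 rad
Superposition: θ = Σ θ_i = -3523/3037500 rad ≈ -0.001160 rad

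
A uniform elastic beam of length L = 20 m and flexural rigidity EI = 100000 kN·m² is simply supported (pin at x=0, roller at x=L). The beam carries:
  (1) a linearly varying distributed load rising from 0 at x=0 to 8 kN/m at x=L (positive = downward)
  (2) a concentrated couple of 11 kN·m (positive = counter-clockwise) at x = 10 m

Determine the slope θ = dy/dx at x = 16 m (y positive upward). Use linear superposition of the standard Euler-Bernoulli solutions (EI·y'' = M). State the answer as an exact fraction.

Load 1 — triangular load w₀=8 kN/m (0→w₀ over full span):
  θ_1 = -w₀(7L⁴-30L²x²+15x⁴)/(360LEI) = -8·(7·20⁴-30·20²·16²+15·16⁴)/(360·20·100000) = 1514/140625 rad
Load 2 — applied couple M₀=11 kN·m at a=10 m (b=L-a=10):
  θ_2 = (M₀x²/(2L)-M₀(x-a)+C₁)/EI  [x>a] with C₁=M₀(3b²-L²)/(6L)=-55/6 = (11·16²/(2·20)-11·(16-10)+(-55/6))/100000 = -143/3000000 rad
Superposition: θ = Σ θ_i = 96467/9000000 rad ≈ 0.010719 rad

θ(16) = 96467/9000000 rad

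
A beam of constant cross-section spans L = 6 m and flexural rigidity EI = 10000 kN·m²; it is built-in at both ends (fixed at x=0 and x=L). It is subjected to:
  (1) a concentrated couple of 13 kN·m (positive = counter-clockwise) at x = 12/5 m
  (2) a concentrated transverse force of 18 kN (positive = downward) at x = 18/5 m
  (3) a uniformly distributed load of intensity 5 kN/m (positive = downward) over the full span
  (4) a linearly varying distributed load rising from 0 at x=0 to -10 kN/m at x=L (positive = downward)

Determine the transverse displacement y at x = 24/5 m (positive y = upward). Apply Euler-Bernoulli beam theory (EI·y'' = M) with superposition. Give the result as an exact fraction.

Load 1 — applied couple M₀=13 kN·m at a=12/5 m (b=L-a=18/5):
  y_1 = (R_Ax³/6 - M_Ax²/2 - M₀(x-a)²/2)/EI  [x>a] with R_A=78/25, M_A=39/25 = ((78/25)·(24/5)³/6 - (39/25)·(24/5)²/2 - 13·((24/5)-(12/5))²/2)/10000 = 819/3906250 m
Load 2 — point force P=18 kN at a=18/5 m (b=L-a=12/5):
  y_2 = -Pa²(L-x)²(3bL-(3b+a)(L-x))/(6L³EI)  [x>a] = -18·(18/5)²·(6-(24/5))²·(3·(12/5)·6-(3·(12/5)+(18/5))·(6-(24/5)))/(6·6³·10000) = -15309/19531250 m
Load 3 — uniform load w=5 kN/m over full span:
  y_3 = -wx²(L-x)²/(24EI) = -5·(24/5)²·(6-(24/5))²/(24·10000) = -54/78125 m
Load 4 — triangular load w₀=-10 kN/m (0→w₀ over full span):
  y_4 = -w₀x²(L-x)²(x+2L)/(120LEI) = -(-10)·(24/5)²·(6-(24/5))²·((24/5)+2·6)/(120·6·10000) = 1512/1953125 m
Superposition: y = Σ y_i = -4797/9765625 m ≈ -0.000491 m

y(24/5) = -4797/9765625 m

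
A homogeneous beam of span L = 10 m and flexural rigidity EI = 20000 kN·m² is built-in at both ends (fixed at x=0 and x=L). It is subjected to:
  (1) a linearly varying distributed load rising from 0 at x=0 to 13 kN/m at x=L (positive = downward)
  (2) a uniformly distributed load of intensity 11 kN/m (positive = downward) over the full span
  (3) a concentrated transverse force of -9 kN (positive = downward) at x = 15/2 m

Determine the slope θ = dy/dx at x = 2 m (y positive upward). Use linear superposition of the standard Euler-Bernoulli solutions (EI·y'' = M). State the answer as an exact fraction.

Load 1 — triangular load w₀=13 kN/m (0→w₀ over full span):
  θ_1 = -w₀(2x(L-x)(L-2x)(x+2L)+x²(L-x)²)/(120LEI) = -13·(2·2·(10-2)·(10-2·2)·(2+2·10)+2²·(10-2)²)/(120·10·20000) = -91/37500 rad
Load 2 — uniform load w=11 kN/m over full span:
  θ_2 = -wx(L-x)(L-2x)/(12EI) = -11·2·(10-2)·(10-2·2)/(12·20000) = -11/2500 rad
Load 3 — point force P=-9 kN at a=15/2 m (b=L-a=5/2):
  θ_3 = -Pb²x(2aL-(3a+b)x)/(2L³EI)  [x≤a] = -(-9)·(5/2)²·2·(2·(15/2)·10-(3·(15/2)+(5/2))·2)/(2·10³·20000) = 9/32000 rad
Superposition: θ = Σ θ_i = -15709/2400000 rad ≈ -0.006545 rad

θ(2) = -15709/2400000 rad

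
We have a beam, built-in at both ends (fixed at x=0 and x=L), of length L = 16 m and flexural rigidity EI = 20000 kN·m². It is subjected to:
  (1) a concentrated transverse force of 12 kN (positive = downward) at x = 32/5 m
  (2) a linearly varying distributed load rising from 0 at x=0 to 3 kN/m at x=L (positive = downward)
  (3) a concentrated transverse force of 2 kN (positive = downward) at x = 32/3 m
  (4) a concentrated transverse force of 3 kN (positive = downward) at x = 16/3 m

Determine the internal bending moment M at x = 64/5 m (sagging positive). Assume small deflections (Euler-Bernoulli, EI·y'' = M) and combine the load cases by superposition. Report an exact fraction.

Load 1 — point force P=12 kN at a=32/5 m (b=L-a=48/5):
  M_1 = Pa²(a+3b)(L-x)/L³ - Pa²b/L²  [x>a] = 12·(32/5)²·((32/5)+3·(48/5))·(16-(64/5))/16³ - 12·(32/5)²·(48/5)/16² = -3072/625 kN·m
Load 2 — triangular load w₀=3 kN/m (0→w₀ over full span):
  M_2 = 3w₀Lx/20 - w₀L²/30 - w₀x³/(6L) = 3·3·16·(64/5)/20 - 3·16²/30 - 3·(64/5)³/(6·16) = 128/125 kN·m
Load 3 — point force P=2 kN at a=32/3 m (b=L-a=16/3):
  M_3 = Pa²(a+3b)(L-x)/L³ - Pa²b/L²  [x>a] = 2·(32/3)²·((32/3)+3·(16/3))·(16-(64/5))/16³ - 2·(32/3)²·(16/3)/16² = 0 kN·m
Load 4 — point force P=3 kN at a=16/3 m (b=L-a=32/3):
  M_4 = Pa²(a+3b)(L-x)/L³ - Pa²b/L²  [x>a] = 3·(16/3)²·((16/3)+3·(32/3))·(16-(64/5))/16³ - 3·(16/3)²·(32/3)/16² = -16/15 kN·m
Superposition: M = Σ M_i = -9296/1875 kN·m ≈ -4.957867 kN·m

M(64/5) = -9296/1875 kN·m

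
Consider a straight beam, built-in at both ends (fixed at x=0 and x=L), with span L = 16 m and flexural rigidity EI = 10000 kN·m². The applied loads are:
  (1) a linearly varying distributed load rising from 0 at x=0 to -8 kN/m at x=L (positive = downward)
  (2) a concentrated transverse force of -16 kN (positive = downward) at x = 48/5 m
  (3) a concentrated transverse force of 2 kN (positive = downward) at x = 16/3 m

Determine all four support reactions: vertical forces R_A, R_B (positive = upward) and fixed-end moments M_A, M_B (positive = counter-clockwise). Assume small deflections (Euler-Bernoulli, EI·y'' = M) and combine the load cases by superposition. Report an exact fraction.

R_A = -78808/3375 kN, M_A = -297344/3375 kN·m, R_B = -184442/3375 kN, M_B = 462016/3375 kN·m

Load 1 — triangular load w₀=-8 kN/m (0→w₀ over full span):
  R_A = 3w₀L/20 = 3·(-8)·16/20 = -96/5 kN
  M_A = w₀L²/30 = (-8)·16²/30 = -1024/15 kN·m
  R_B = 7w₀L/20 = 7·(-8)·16/20 = -224/5 kN
  M_B = -w₀L²/20 = -(-8)·16²/20 = 512/5 kN·m
Load 2 — point force P=-16 kN at a=48/5 m (b=L-a=32/5):
  R_A = Pb²(3a+b)/L³ = (-16)·(32/5)²·(3·(48/5)+(32/5))/16³ = -704/125 kN
  M_A = Pab²/L² = (-16)·(48/5)·(32/5)²/16² = -3072/125 kN·m
  R_B = Pa²(a+3b)/L³ = (-16)·(48/5)²·((48/5)+3·(32/5))/16³ = -1296/125 kN
  M_B = -Pa²b/L² = -(-16)·(48/5)²·(32/5)/16² = 4608/125 kN·m
Load 3 — point force P=2 kN at a=16/3 m (b=L-a=32/3):
  R_A = Pb²(3a+b)/L³ = 2·(32/3)²·(3·(16/3)+(32/3))/16³ = 40/27 kN
  M_A = Pab²/L² = 2·(16/3)·(32/3)²/16² = 128/27 kN·m
  R_B = Pa²(a+3b)/L³ = 2·(16/3)²·((16/3)+3·(32/3))/16³ = 14/27 kN
  M_B = -Pa²b/L² = -2·(16/3)²·(32/3)/16² = -64/27 kN·m
Superposition: R_A = -78808/3375 kN, M_A = -297344/3375 kN·m, R_B = -184442/3375 kN, M_B = 462016/3375 kN·m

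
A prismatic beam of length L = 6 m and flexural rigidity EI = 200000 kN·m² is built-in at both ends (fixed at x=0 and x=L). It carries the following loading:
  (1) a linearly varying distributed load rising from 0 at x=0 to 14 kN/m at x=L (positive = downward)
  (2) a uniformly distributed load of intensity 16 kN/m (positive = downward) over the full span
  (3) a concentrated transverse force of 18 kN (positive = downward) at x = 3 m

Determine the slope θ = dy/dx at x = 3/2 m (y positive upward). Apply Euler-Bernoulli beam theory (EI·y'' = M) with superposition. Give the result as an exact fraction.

Load 1 — triangular load w₀=14 kN/m (0→w₀ over full span):
  θ_1 = -w₀(2x(L-x)(L-2x)(x+2L)+x²(L-x)²)/(120LEI) = -14·(2·(3/2)·(6-(3/2))·(6-2·(3/2))·((3/2)+2·6)+(3/2)²·(6-(3/2))²)/(120·6·200000) = -7371/128000000 rad
Load 2 — uniform load w=16 kN/m over full span:
  θ_2 = -wx(L-x)(L-2x)/(12EI) = -16·(3/2)·(6-(3/2))·(6-2·(3/2))/(12·200000) = -27/200000 rad
Load 3 — point force P=18 kN at a=3 m (b=L-a=3):
  θ_3 = -Pb²x(2aL-(3a+b)x)/(2L³EI)  [x≤a] = -18·3²·(3/2)·(2·3·6-(3·3+3)·(3/2))/(2·6³·200000) = -81/1600000 rad
Superposition: θ = Σ θ_i = -31131/128000000 rad ≈ -0.000243 rad

θ(3/2) = -31131/128000000 rad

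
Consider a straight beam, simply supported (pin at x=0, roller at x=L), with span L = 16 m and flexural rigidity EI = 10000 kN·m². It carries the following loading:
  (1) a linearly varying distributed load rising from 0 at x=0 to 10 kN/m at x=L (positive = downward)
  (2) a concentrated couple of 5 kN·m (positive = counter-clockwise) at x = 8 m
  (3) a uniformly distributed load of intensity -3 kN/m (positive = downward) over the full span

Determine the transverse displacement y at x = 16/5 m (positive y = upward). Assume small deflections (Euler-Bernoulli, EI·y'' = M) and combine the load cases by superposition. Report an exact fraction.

y(16/5) = -523394/5859375 m

Load 1 — triangular load w₀=10 kN/m (0→w₀ over full span):
  y_1 = -w₀x(7L⁴-10L²x²+3x⁴)/(360LEI) = -10·(16/5)·(7·16⁴-10·16²·(16/5)²+3·(16/5)⁴)/(360·16·10000) = -1409024/5859375 m
Load 2 — applied couple M₀=5 kN·m at a=8 m (b=L-a=8):
  y_2 = (M₀x³/(6L)+C₁x)/EI  [x≤a] with C₁=M₀(3b²-L²)/(6L)=-10/3 = (5·(16/5)³/(6·16)+(-10/3)·(16/5))/10000 = -14/15625 m
Load 3 — uniform load w=-3 kN/m over full span:
  y_3 = -wx(L³-2Lx²+x³)/(24EI) = -(-3)·(16/5)·(16³-2·16·(16/5)²+(16/5)³)/(24·10000) = 59392/390625 m
Superposition: y = Σ y_i = -523394/5859375 m ≈ -0.089326 m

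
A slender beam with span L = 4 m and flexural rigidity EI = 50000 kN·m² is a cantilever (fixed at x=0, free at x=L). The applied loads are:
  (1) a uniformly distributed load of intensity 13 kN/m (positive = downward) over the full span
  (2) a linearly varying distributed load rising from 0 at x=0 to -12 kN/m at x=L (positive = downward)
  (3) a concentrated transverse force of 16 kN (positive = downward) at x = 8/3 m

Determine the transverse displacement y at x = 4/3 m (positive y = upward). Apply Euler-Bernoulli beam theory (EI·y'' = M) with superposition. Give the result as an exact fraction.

y(4/3) = -4382/3796875 m

Load 1 — uniform load w=13 kN/m over full span:
  y_1 = -wx²(x²-4Lx+6L²)/(24EI) = -13·(4/3)²·((4/3)²-4·4·(4/3)+6·4²)/(24·50000) = -1118/759375 m
Load 2 — triangular load w₀=-12 kN/m (0→w₀ over full span):
  y_2 = (w₀Lx³/12-w₀L²x²/6-w₀x⁵/(120L))/EI = ((-12)·4·(4/3)³/12-(-12)·4²·(4/3)²/6-(-12)·(4/3)⁵/(120·4))/50000 = 3608/3796875 m
Load 3 — point force P=16 kN at a=8/3 m (b=L-a=4/3):
  y_3 = -Px²(3a-x)/(6EI)  [x≤a] = -16·(4/3)²·(3·(8/3)-(4/3))/(6·50000) = -32/50625 m
Superposition: y = Σ y_i = -4382/3796875 m ≈ -0.001154 m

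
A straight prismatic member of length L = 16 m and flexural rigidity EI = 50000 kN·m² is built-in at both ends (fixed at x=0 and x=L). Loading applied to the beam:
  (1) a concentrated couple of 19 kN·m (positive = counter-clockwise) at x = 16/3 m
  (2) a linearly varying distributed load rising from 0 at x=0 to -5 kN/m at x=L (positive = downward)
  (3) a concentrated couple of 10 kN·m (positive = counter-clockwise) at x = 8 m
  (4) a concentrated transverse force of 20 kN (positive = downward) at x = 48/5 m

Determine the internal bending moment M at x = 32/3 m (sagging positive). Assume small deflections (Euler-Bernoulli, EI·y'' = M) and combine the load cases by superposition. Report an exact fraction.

M(32/3) = -14963/4050 kN·m

Load 1 — applied couple M₀=19 kN·m at a=16/3 m (b=L-a=32/3):
  M_1 = R_Ax - M_A - M₀  [x>a] with R_A=19/12, M_A=0 = (19/12)·(32/3) - 0 - 19 = -19/9 kN·m
Load 2 — triangular load w₀=-5 kN/m (0→w₀ over full span):
  M_2 = 3w₀Lx/20 - w₀L²/30 - w₀x³/(6L) = 3·(-5)·16·(32/3)/20 - (-5)·16²/30 - (-5)·(32/3)³/(6·16) = -1792/81 kN·m
Load 3 — applied couple M₀=10 kN·m at a=8 m (b=L-a=8):
  M_3 = R_Ax - M_A - M₀  [x>a] with R_A=15/16, M_A=5/2 = (15/16)·(32/3) - (5/2) - 10 = -5/2 kN·m
Load 4 — point force P=20 kN at a=48/5 m (b=L-a=32/5):
  M_4 = Pa²(a+3b)(L-x)/L³ - Pa²b/L²  [x>a] = 20·(48/5)²·((48/5)+3·(32/5))·(16-(32/3))/16³ - 20·(48/5)²·(32/5)/16² = 576/25 kN·m
Superposition: M = Σ M_i = -14963/4050 kN·m ≈ -3.694568 kN·m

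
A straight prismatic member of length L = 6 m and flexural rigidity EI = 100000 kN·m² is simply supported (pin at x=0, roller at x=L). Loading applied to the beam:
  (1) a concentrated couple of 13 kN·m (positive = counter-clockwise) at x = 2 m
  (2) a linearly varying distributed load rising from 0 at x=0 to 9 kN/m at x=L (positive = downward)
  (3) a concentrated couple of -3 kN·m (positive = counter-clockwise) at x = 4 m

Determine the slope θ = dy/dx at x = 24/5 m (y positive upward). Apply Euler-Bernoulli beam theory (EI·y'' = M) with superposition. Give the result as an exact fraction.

Load 1 — applied couple M₀=13 kN·m at a=2 m (b=L-a=4):
  θ_1 = (M₀x²/(2L)-M₀(x-a)+C₁)/EI  [x>a] with C₁=M₀(3b²-L²)/(6L)=13/3 = (13·(24/5)²/(2·6)-13·((24/5)-2)+(13/3))/100000 = -533/7500000 rad
Load 2 — triangular load w₀=9 kN/m (0→w₀ over full span):
  θ_2 = -w₀(7L⁴-30L²x²+15x⁴)/(360LEI) = -9·(7·6⁴-30·6²·(24/5)²+15·(24/5)⁴)/(360·6·100000) = 20439/62500000 rad
Load 3 — applied couple M₀=-3 kN·m at a=4 m (b=L-a=2):
  θ_3 = (M₀x²/(2L)-M₀(x-a)+C₁)/EI  [x>a] with C₁=M₀(3b²-L²)/(6L)=2 = ((-3)·(24/5)²/(2·6)-(-3)·((24/5)-4)+2)/100000 = -17/1250000 rad
Superposition: θ = Σ θ_i = 22721/93750000 rad ≈ 0.000242 rad

θ(24/5) = 22721/93750000 rad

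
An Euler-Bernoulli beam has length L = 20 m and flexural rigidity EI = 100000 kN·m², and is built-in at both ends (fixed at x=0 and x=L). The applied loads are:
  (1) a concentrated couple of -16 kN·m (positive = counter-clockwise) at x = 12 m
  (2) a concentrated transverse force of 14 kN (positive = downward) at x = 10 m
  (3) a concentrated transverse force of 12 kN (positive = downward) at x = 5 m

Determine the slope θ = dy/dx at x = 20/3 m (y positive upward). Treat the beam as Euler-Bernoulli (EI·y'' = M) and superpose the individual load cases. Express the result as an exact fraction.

θ(20/3) = -1933/2250000 rad

Load 1 — applied couple M₀=-16 kN·m at a=12 m (b=L-a=8):
  θ_1 = (R_Ax²/2 - M_Ax)/EI  [x≤a] with R_A=-144/125, M_A=-128/25 = ((-144/125)·(20/3)²/2 - (-128/25)·(20/3))/100000 = 4/46875 rad
Load 2 — point force P=14 kN at a=10 m (b=L-a=10):
  θ_2 = -Pb²x(2aL-(3a+b)x)/(2L³EI)  [x≤a] = -14·10²·(20/3)·(2·10·20-(3·10+10)·(20/3))/(2·20³·100000) = -7/9000 rad
Load 3 — point force P=12 kN at a=5 m (b=L-a=15):
  θ_3 = Pa²(L-x)(2bL-(3b+a)(L-x))/(2L³EI)  [x>a] = 12·5²·(20-(20/3))·(2·15·20-(3·15+5)·(20-(20/3)))/(2·20³·100000) = -1/6000 rad
Superposition: θ = Σ θ_i = -1933/2250000 rad ≈ -0.000859 rad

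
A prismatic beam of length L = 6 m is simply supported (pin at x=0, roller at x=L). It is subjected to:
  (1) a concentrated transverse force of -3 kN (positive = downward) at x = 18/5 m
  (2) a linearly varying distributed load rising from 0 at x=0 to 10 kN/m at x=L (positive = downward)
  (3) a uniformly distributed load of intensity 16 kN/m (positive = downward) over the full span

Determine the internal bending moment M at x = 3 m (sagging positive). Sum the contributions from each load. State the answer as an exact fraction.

M(3) = 909/10 kN·m

Load 1 — point force P=-3 kN at a=18/5 m (b=L-a=12/5):
  M_1 = Pbx/L  [x≤a] = (-3)·(12/5)·3/6 = -18/5 kN·m
Load 2 — triangular load w₀=10 kN/m (0→w₀ over full span):
  M_2 = w₀Lx/6 - w₀x³/(6L) = 10·6·3/6 - 10·3³/(6·6) = 45/2 kN·m
Load 3 — uniform load w=16 kN/m over full span:
  M_3 = wx(L-x)/2 = 16·3·(6-3)/2 = 72 kN·m
Superposition: M = Σ M_i = 909/10 kN·m ≈ 90.900000 kN·m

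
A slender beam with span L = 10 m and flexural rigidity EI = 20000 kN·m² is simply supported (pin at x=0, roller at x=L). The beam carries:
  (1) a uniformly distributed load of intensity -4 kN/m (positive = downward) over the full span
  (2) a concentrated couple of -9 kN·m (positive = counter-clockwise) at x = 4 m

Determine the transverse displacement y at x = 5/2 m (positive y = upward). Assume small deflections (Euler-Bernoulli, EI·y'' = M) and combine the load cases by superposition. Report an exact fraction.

Load 1 — uniform load w=-4 kN/m over full span:
  y_1 = -wx(L³-2Lx²+x³)/(24EI) = -(-4)·(5/2)·(10³-2·10·(5/2)²+(5/2)³)/(24·20000) = 19/1024 m
Load 2 — applied couple M₀=-9 kN·m at a=4 m (b=L-a=6):
  y_2 = (M₀x³/(6L)+C₁x)/EI  [x≤a] with C₁=M₀(3b²-L²)/(6L)=-6/5 = ((-9)·(5/2)³/(6·10)+(-6/5)·(5/2))/20000 = -171/640000 m
Superposition: y = Σ y_i = 1463/80000 m ≈ 0.018288 m

y(5/2) = 1463/80000 m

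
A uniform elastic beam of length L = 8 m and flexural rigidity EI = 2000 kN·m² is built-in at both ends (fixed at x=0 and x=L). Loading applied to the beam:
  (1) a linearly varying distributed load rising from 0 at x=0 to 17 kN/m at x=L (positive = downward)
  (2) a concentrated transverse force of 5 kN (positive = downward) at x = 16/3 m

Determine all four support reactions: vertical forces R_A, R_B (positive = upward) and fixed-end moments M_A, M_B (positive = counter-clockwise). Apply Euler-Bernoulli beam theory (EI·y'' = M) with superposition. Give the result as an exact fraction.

R_A = 2929/135 kN, M_A = 5296/135 kN·m, R_B = 6926/135 kN, M_B = -8144/135 kN·m

Load 1 — triangular load w₀=17 kN/m (0→w₀ over full span):
  R_A = 3w₀L/20 = 3·17·8/20 = 102/5 kN
  M_A = w₀L²/30 = 17·8²/30 = 544/15 kN·m
  R_B = 7w₀L/20 = 7·17·8/20 = 238/5 kN
  M_B = -w₀L²/20 = -17·8²/20 = -272/5 kN·m
Load 2 — point force P=5 kN at a=16/3 m (b=L-a=8/3):
  R_A = Pb²(3a+b)/L³ = 5·(8/3)²·(3·(16/3)+(8/3))/8³ = 35/27 kN
  M_A = Pab²/L² = 5·(16/3)·(8/3)²/8² = 80/27 kN·m
  R_B = Pa²(a+3b)/L³ = 5·(16/3)²·((16/3)+3·(8/3))/8³ = 100/27 kN
  M_B = -Pa²b/L² = -5·(16/3)²·(8/3)/8² = -160/27 kN·m
Superposition: R_A = 2929/135 kN, M_A = 5296/135 kN·m, R_B = 6926/135 kN, M_B = -8144/135 kN·m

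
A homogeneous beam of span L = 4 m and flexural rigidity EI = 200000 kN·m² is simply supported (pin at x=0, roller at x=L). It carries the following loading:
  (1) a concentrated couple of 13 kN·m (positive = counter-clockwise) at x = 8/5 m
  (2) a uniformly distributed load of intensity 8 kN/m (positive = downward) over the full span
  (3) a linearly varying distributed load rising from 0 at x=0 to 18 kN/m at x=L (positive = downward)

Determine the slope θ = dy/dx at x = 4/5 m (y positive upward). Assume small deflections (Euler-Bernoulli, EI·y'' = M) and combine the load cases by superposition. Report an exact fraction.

Load 1 — applied couple M₀=13 kN·m at a=8/5 m (b=L-a=12/5):
  θ_1 = (M₀x²/(2L)+C₁)/EI  [x≤a] with C₁=M₀(3b²-L²)/(6L)=52/75 = (13·(4/5)²/(2·4)+(52/75))/200000 = 13/1500000 rad
Load 2 — uniform load w=8 kN/m over full span:
  θ_2 = -w(L³-6Lx²+4x³)/(24EI) = -8·(4³-6·4·(4/5)²+4·(4/5)³)/(24·200000) = -33/390625 rad
Load 3 — triangular load w₀=18 kN/m (0→w₀ over full span):
  θ_3 = -w₀(7L⁴-30L²x²+15x⁴)/(360LEI) = -18·(7·4⁴-30·4²·(4/5)²+15·(4/5)⁴)/(360·4·200000) = -182/1953125 rad
Superposition: θ = Σ θ_i = -31687/187500000 rad ≈ -0.000169 rad

θ(4/5) = -31687/187500000 rad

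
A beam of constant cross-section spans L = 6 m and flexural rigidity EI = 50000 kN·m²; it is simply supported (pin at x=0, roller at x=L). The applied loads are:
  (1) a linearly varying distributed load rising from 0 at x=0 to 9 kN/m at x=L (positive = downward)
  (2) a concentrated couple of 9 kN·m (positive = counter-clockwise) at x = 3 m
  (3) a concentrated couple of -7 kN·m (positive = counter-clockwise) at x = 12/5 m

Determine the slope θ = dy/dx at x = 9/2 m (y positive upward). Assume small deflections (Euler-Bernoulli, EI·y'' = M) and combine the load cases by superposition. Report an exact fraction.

θ(9/2) = 188551/320000000 rad

Load 1 — triangular load w₀=9 kN/m (0→w₀ over full span):
  θ_1 = -w₀(7L⁴-30L²x²+15x⁴)/(360LEI) = -9·(7·6⁴-30·6²·(9/2)²+15·(9/2)⁴)/(360·6·50000) = 35451/64000000 rad
Load 2 — applied couple M₀=9 kN·m at a=3 m (b=L-a=3):
  θ_2 = (M₀x²/(2L)-M₀(x-a)+C₁)/EI  [x>a] with C₁=M₀(3b²-L²)/(6L)=-9/4 = (9·(9/2)²/(2·6)-9·((9/2)-3)+(-9/4))/50000 = -9/800000 rad
Load 3 — applied couple M₀=-7 kN·m at a=12/5 m (b=L-a=18/5):
  θ_3 = (M₀x²/(2L)-M₀(x-a)+C₁)/EI  [x>a] with C₁=M₀(3b²-L²)/(6L)=-14/25 = ((-7)·(9/2)²/(2·6)-(-7)·((9/2)-(12/5))+(-14/25))/50000 = 931/20000000 rad
Superposition: θ = Σ θ_i = 188551/320000000 rad ≈ 0.000589 rad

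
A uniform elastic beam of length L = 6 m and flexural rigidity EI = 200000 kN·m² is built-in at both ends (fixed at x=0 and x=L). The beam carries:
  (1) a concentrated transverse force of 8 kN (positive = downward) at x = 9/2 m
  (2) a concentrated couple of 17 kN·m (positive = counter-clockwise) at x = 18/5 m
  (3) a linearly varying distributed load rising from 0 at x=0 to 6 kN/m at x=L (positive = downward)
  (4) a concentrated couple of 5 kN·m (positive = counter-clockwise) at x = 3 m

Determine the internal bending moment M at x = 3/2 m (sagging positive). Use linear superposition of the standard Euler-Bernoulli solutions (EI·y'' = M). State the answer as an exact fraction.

Load 1 — point force P=8 kN at a=9/2 m (b=L-a=3/2):
  M_1 = Pb²(3a+b)x/L³ - Pab²/L²  [x≤a] = 8·(3/2)²·(3·(9/2)+(3/2))·(3/2)/6³ - 8·(9/2)·(3/2)²/6² = -3/8 kN·m
Load 2 — applied couple M₀=17 kN·m at a=18/5 m (b=L-a=12/5):
  M_2 = R_Ax - M_A  [x≤a] with R_A=102/25, M_A=136/25 = (102/25)·(3/2) - (136/25) = 17/25 kN·m
Load 3 — triangular load w₀=6 kN/m (0→w₀ over full span):
  M_3 = 3w₀Lx/20 - w₀L²/30 - w₀x³/(6L) = 3·6·6·(3/2)/20 - 6·6²/30 - 6·(3/2)³/(6·6) = 27/80 kN·m
Load 4 — applied couple M₀=5 kN·m at a=3 m (b=L-a=3):
  M_4 = R_Ax - M_A  [x≤a] with R_A=5/4, M_A=5/4 = (5/4)·(3/2) - (5/4) = 5/8 kN·m
Superposition: M = Σ M_i = 507/400 kN·m ≈ 1.267500 kN·m

M(3/2) = 507/400 kN·m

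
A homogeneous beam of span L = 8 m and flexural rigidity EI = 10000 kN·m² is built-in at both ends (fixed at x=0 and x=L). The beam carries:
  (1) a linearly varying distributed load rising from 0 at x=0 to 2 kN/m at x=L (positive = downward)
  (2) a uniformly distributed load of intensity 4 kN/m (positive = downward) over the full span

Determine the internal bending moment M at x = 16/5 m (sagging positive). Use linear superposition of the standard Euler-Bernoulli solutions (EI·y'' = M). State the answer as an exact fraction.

Load 1 — triangular load w₀=2 kN/m (0→w₀ over full span):
  M_1 = 3w₀Lx/20 - w₀L²/30 - w₀x³/(6L) = 3·2·8·(16/5)/20 - 2·8²/30 - 2·(16/5)³/(6·8) = 256/125 kN·m
Load 2 — uniform load w=4 kN/m over full span:
  M_2 = wLx/2 - wL²/12 - wx²/2 = 4·8·(16/5)/2 - 4·8²/12 - 4·(16/5)²/2 = 704/75 kN·m
Superposition: M = Σ M_i = 4288/375 kN·m ≈ 11.434667 kN·m

M(16/5) = 4288/375 kN·m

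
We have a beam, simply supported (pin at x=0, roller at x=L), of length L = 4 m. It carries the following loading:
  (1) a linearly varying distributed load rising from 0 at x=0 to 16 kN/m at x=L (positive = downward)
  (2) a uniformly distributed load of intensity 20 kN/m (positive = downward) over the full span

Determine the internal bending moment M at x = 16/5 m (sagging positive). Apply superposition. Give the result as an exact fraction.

M(16/5) = 4736/125 kN·m

Load 1 — triangular load w₀=16 kN/m (0→w₀ over full span):
  M_1 = w₀Lx/6 - w₀x³/(6L) = 16·4·(16/5)/6 - 16·(16/5)³/(6·4) = 1536/125 kN·m
Load 2 — uniform load w=20 kN/m over full span:
  M_2 = wx(L-x)/2 = 20·(16/5)·(4-(16/5))/2 = 128/5 kN·m
Superposition: M = Σ M_i = 4736/125 kN·m ≈ 37.888000 kN·m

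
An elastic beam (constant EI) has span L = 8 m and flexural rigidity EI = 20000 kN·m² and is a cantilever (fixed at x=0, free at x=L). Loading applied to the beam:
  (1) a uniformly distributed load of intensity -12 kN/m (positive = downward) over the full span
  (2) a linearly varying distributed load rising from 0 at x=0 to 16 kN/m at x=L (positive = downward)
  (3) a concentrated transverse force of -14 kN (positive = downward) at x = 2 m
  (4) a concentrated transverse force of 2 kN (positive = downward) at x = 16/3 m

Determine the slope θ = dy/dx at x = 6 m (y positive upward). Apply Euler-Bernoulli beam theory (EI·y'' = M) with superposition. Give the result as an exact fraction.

Load 1 — uniform load w=-12 kN/m over full span:
  θ_1 = -wx(x²-3Lx+3L²)/(6EI) = -(-12)·6·(6²-3·8·6+3·8²)/(6·20000) = 63/1250 rad
Load 2 — triangular load w₀=16 kN/m (0→w₀ over full span):
  θ_2 = (w₀Lx²/4-w₀L²x/3-w₀x⁴/(24L))/EI = (16·8·6²/4-16·8²·6/3-16·6⁴/(24·8))/20000 = -251/5000 rad
Load 3 — point force P=-14 kN at a=2 m (b=L-a=6):
  θ_3 = -Pa²/(2EI)  [x>a] = -(-14)·2²/(2·20000) = 7/5000 rad
Load 4 — point force P=2 kN at a=16/3 m (b=L-a=8/3):
  θ_4 = -Pa²/(2EI)  [x>a] = -2·(16/3)²/(2·20000) = -8/5625 rad
Superposition: θ = Σ θ_i = 1/5625 rad ≈ 0.000178 rad

θ(6) = 1/5625 rad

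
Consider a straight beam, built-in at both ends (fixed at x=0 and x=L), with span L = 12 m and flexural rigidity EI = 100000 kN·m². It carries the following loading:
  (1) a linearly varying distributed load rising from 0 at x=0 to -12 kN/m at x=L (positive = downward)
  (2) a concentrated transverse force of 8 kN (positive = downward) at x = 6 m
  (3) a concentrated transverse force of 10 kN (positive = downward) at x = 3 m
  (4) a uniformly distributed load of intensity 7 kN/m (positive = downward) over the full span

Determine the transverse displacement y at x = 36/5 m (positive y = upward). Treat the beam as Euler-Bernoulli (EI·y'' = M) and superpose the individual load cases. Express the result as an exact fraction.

Load 1 — triangular load w₀=-12 kN/m (0→w₀ over full span):
  y_1 = -w₀x²(L-x)²(x+2L)/(120LEI) = -(-12)·(36/5)²·(12-(36/5))²·((36/5)+2·12)/(120·12·100000) = 151632/48828125 m
Load 2 — point force P=8 kN at a=6 m (b=L-a=6):
  y_2 = -Pa²(L-x)²(3bL-(3b+a)(L-x))/(6L³EI)  [x>a] = -8·6²·(12-(36/5))²·(3·6·12-(3·6+6)·(12-(36/5)))/(6·12³·100000) = -252/390625 m
Load 3 — point force P=10 kN at a=3 m (b=L-a=9):
  y_3 = -Pa²(L-x)²(3bL-(3b+a)(L-x))/(6L³EI)  [x>a] = -10·3²·(12-(36/5))²·(3·9·12-(3·9+3)·(12-(36/5)))/(6·12³·100000) = -9/25000 m
Load 4 — uniform load w=7 kN/m over full span:
  y_4 = -wx²(L-x)²/(24EI) = -7·(36/5)²·(12-(36/5))²/(24·100000) = -6804/1953125 m
Superposition: y = Σ y_i = -540369/390625000 m ≈ -0.001383 m

y(36/5) = -540369/390625000 m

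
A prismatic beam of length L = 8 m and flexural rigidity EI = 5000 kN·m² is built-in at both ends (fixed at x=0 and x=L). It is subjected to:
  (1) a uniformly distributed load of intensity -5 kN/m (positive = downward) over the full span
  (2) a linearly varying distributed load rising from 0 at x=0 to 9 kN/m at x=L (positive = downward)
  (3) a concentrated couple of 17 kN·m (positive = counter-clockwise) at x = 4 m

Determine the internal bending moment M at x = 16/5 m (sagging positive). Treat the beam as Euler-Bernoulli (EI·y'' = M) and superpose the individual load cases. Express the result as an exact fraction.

M(16/5) = 5149/1500 kN·m

Load 1 — uniform load w=-5 kN/m over full span:
  M_1 = wLx/2 - wL²/12 - wx²/2 = (-5)·8·(16/5)/2 - (-5)·8²/12 - (-5)·(16/5)²/2 = -176/15 kN·m
Load 2 — triangular load w₀=9 kN/m (0→w₀ over full span):
  M_2 = 3w₀Lx/20 - w₀L²/30 - w₀x³/(6L) = 3·9·8·(16/5)/20 - 9·8²/30 - 9·(16/5)³/(6·8) = 1152/125 kN·m
Load 3 — applied couple M₀=17 kN·m at a=4 m (b=L-a=4):
  M_3 = R_Ax - M_A  [x≤a] with R_A=51/16, M_A=17/4 = (51/16)·(16/5) - (17/4) = 119/20 kN·m
Superposition: M = Σ M_i = 5149/1500 kN·m ≈ 3.432667 kN·m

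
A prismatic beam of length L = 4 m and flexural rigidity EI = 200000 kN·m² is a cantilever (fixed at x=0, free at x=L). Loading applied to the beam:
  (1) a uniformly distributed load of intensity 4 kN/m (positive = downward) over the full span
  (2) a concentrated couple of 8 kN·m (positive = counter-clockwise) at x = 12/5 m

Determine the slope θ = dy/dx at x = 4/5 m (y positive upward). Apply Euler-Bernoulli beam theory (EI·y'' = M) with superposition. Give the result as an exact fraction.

Load 1 — uniform load w=4 kN/m over full span:
  θ_1 = -wx(x²-3Lx+3L²)/(6EI) = -4·(4/5)·((4/5)²-3·4·(4/5)+3·4²)/(6·200000) = -122/1171875 rad
Load 2 — applied couple M₀=8 kN·m at a=12/5 m (b=L-a=8/5):
  θ_2 = M₀x/EI  [x≤a] = 8·(4/5)/200000 = 1/31250 rad
Superposition: θ = Σ θ_i = -169/2343750 rad ≈ -0.000072 rad

θ(4/5) = -169/2343750 rad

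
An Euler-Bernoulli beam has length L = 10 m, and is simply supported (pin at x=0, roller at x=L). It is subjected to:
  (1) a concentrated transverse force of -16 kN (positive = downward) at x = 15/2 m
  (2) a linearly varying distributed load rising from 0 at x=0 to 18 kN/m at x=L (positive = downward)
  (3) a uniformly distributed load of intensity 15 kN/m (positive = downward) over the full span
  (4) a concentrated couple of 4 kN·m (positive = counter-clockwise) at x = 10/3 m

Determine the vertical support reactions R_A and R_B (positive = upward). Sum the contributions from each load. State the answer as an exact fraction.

R_A = 507/5 kN, R_B = 613/5 kN

Load 1 — point force P=-16 kN at a=15/2 m (b=L-a=5/2):
  R_A = Pb/L = (-16)·(5/2)/10 = -4 kN
  R_B = Pa/L = (-16)·(15/2)/10 = -12 kN
Load 2 — triangular load w₀=18 kN/m (0→w₀ over full span):
  R_A = w₀L/6 = 18·10/6 = 30 kN
  R_B = w₀L/3 = 18·10/3 = 60 kN
Load 3 — uniform load w=15 kN/m over full span:
  R_A = wL/2 = 15·10/2 = 75 kN
  R_B = wL/2 = 15·10/2 = 75 kN
Load 4 — applied couple M₀=4 kN·m at a=10/3 m (b=L-a=20/3):
  R_A = M₀/L = 4/10 = 2/5 kN
  R_B = -M₀/L = -4/10 = -2/5 kN
Superposition: R_A = 507/5 kN, R_B = 613/5 kN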